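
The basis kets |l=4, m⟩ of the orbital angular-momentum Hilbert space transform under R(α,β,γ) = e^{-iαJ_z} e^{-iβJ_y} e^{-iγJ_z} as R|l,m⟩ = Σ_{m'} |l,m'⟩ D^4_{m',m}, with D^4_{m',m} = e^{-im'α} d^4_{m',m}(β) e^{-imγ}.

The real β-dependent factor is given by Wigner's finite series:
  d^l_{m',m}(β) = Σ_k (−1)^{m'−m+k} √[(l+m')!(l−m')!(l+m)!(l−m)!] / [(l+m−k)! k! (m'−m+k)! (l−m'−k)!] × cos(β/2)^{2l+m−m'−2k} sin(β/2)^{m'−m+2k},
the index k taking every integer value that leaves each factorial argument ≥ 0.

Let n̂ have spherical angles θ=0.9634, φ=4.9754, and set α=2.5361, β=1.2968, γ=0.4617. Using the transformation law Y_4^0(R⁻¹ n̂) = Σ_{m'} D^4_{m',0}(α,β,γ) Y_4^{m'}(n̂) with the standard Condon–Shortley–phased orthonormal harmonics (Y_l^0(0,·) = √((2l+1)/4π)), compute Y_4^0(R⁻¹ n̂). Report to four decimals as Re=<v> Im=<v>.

Need the full column D^4_{m',0} for m'=−4..4 at α=2.5361, β=1.2968, γ=0.4617.
cos(β/2)=0.797051, sin(β/2)=0.603912
d^4_{-4,0}: single k=4 term ⇒ +0.449146;  D = -0.337783-0.296033i
d^4_{-3,0}: k∈[3..4] ⇒ +0.838331 -0.481272 = +0.357059;  D = +0.086843+0.346337i
d^4_{-2,0}: k∈[2..4] ⇒ +0.887126 -1.358091 +0.292372 = -0.178594;  D = -0.062882+0.167157i
d^4_{-1,0}: k∈[1..4] ⇒ +0.551940 -1.901156 +1.091422 -0.104428 = -0.362222;  D = +0.297827-0.206165i
d^4_{0,0}: k∈[0..4] ⇒ +0.162888 -1.496181 +1.932598 -0.493099 +0.017692 = +0.123899;  D = +0.123899+0.000000i
d^4_{1,0}: k∈[0..3] ⇒ -0.551940 +1.901156 -1.091422 +0.104428 = +0.362222;  D = -0.297827-0.206165i
d^4_{2,0}: k∈[0..2] ⇒ +0.887126 -1.358091 +0.292372 = -0.178594;  D = -0.062882-0.167157i
d^4_{3,0}: k∈[0..1] ⇒ -0.838331 +0.481272 = -0.357059;  D = -0.086843+0.346337i
d^4_{4,0}: single k=0 term ⇒ +0.449146;  D = -0.337783+0.296033i
Y_4^{m'}(θ=0.9634,φ=4.9754) and Σ D·Y over m':
  (-0.3378-0.2960i)·(+0.0997-0.1747i)  (+0.0868+0.3463i)·(-0.2807-0.2787i)  (-0.0629+0.1672i)·(-0.2497+0.1450i)  (+0.2978-0.2062i)·(-0.0415-0.1541i)  (+0.1239+0.0000i)·(-0.3235+0.0000i)  (-0.2978-0.2062i)·(+0.0415-0.1541i)  (-0.0629-0.1672i)·(-0.2497-0.1450i)  (-0.0868+0.3463i)·(+0.2807-0.2787i)  (-0.3378+0.2960i)·(+0.0997+0.1747i)
Y_4^0(R⁻¹ n̂) = -0.171979-0.000000i

Re=-0.1720 Im=0.0000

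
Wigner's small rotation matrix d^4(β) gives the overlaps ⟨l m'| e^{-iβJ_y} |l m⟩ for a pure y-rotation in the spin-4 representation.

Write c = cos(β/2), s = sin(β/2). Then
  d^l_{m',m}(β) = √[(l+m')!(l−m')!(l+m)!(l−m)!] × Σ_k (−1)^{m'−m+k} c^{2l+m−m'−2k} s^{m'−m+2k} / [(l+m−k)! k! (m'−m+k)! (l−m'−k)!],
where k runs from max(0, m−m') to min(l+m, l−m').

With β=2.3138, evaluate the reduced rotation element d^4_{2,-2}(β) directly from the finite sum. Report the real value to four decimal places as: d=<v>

d=-0.3738

d^4_{2,-2}(β=2.3138) via Wigner's sum:
With c≡cos(β/2)=0.402180 and s≡sin(β/2)=0.915561, N=[720·2·2·720]^{1/2}=1440.000000
Admissible k: 0..2 (factorial args all ≥0)
  k=0: (−1)^4·1440.0000/(96)·0.4022^4·0.9156^4 = +0.275753
  k=1: (−1)^5·1440.0000/(120)·0.4022^2·0.9156^6 = -1.143259
  k=2: (−1)^6·1440.0000/(1440)·0.4022^0·0.9156^8 = +0.493739
d^4_{2,-2}(2.3138) = +0.275753 -1.143259 +0.493739 = -0.373767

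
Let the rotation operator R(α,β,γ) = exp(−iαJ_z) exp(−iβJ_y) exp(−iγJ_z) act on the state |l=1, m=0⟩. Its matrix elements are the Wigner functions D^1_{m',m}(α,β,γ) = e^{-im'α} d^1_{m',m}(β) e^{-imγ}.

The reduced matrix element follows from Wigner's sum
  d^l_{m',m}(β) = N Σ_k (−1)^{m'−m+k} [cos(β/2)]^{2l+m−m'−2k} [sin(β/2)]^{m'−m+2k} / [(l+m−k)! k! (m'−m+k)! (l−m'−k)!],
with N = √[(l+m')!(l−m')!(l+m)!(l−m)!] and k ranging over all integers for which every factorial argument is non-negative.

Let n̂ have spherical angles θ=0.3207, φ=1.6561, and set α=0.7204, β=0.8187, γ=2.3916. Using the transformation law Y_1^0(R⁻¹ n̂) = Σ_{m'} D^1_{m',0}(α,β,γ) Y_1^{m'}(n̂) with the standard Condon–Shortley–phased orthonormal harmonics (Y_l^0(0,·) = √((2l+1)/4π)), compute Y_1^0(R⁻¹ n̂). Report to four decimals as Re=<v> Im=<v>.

Need the full column D^1_{m',0} for m'=−1..1 at α=0.7204, β=0.8187, γ=2.3916.
cos(β/2)=0.917380, sin(β/2)=0.398013
d^1_{-1,0}: single k=1 term ⇒ +0.516371;  D = +0.388074+0.340642i
d^1_{0,0}: k∈[0..1] ⇒ +0.841586 -0.158414 = +0.683171;  D = +0.683171+0.000000i
d^1_{1,0}: single k=0 term ⇒ -0.516371;  D = -0.388074+0.340642i
Y_1^{m'}(θ=0.3207,φ=1.6561) and Σ D·Y over m':
  (+0.3881+0.3406i)·(-0.0093-0.1085i)  (+0.6832+0.0000i)·(+0.4637+0.0000i)  (-0.3881+0.3406i)·(+0.0093-0.1085i)
Y_1^0(R⁻¹ n̂) = +0.383508+0.000000i

Re=0.3835 Im=0.0000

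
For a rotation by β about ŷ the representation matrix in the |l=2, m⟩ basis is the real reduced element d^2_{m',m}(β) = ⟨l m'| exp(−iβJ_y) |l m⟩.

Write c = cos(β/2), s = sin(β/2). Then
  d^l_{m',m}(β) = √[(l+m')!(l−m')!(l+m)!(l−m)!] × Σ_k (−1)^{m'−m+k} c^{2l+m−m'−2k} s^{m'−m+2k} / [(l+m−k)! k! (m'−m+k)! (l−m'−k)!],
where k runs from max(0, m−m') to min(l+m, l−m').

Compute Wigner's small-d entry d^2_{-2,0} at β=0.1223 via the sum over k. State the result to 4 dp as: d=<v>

d=0.0091

d^2_{-2,0}(β=0.1223) via Wigner's sum:
With c≡cos(β/2)=0.998131 and s≡sin(β/2)=0.061112, N=[1·24·2·2]^{1/2}=9.797959
The bounds max(0,m−m')=2 and min(l+m,l−m')=2 give 1 term
  k=2: (−1)^0·9.7980/(4)·0.9981^2·0.0611^2 = +0.009114
d^2_{-2,0}(0.1223) = +0.009114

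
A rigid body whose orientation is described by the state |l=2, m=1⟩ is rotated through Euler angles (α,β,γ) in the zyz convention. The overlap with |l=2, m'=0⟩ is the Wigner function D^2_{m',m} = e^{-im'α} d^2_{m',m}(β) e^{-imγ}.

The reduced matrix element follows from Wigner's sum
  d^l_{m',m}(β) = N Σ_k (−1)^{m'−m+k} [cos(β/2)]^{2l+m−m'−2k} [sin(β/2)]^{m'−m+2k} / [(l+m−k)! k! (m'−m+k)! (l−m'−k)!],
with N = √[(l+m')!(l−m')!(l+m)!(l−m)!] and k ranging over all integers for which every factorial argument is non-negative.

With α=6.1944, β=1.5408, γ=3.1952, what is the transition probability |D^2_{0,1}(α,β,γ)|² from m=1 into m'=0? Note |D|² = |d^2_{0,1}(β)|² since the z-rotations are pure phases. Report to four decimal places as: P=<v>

P=0.0013

First d^2_{0,1}(β=1.5408), then the phase factors e^{-i(0)α} and e^{-i(1)γ}:
c=cos(1.5408/2)=0.717632, s=sin(1.5408/2)=0.696422; N=√[2·2·6·1]=4.898979
Admissible k: 1..2 (factorial args all ≥0)
  k=1: (−1)^0·4.8990/(2)·0.7176^3·0.6964^1 = +0.630455
  k=2: (−1)^1·4.8990/(2)·0.7176^1·0.6964^3 = -0.593739
d^2_{0,1}(1.5408) = +0.630455 -0.593739 = +0.036716
|D^2_{0,1}|² = |d^2_{0,1}(β)|² = (+0.036716)² = 0.001348 (the z-rotation phases have unit modulus)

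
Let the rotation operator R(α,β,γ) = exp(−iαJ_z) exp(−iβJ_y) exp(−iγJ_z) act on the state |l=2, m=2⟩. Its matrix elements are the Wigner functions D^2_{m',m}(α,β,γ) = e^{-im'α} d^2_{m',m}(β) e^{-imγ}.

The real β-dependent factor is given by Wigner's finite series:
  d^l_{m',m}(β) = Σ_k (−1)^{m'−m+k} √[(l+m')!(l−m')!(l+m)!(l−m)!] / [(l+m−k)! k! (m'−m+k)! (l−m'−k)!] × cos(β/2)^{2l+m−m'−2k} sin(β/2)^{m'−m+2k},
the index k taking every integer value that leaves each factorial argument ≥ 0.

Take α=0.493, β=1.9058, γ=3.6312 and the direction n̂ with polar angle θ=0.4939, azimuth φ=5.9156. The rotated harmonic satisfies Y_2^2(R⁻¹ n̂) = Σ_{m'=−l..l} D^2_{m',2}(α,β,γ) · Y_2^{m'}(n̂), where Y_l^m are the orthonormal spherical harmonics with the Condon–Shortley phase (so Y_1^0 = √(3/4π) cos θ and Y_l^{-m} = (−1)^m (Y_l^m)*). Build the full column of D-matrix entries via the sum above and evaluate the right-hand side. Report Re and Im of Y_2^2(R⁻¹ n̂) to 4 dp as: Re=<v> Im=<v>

Re=0.3748 Im=-0.0933

Need the full column D^2_{m',2} for m'=−2..2 at α=0.493, β=1.9058, γ=3.6312.
cos(β/2)=0.579322, sin(β/2)=0.815099
d^2_{-2,2}: single k=4 term ⇒ +0.441409;  D = +0.441399+0.002995i
d^2_{-1,2}: single k=3 term ⇒ +0.627452;  D = +0.554736-0.293198i
d^2_{0,2}: single k=2 term ⇒ +0.546180;  D = +0.304591-0.453362i
d^2_{1,2}: single k=1 term ⇒ +0.316957;  D = +0.031196-0.315418i
d^2_{2,2}: single k=0 term ⇒ +0.112637;  D = -0.043283-0.103988i
Y_2^{m'}(θ=0.4939,φ=5.9156) and Σ D·Y over m':
  (+0.4414+0.0030i)·(+0.0644+0.0582i)  (+0.5547-0.2932i)·(+0.3009+0.1159i)  (+0.3046-0.4534i)·(+0.4181+0.0000i)  (+0.0312-0.3154i)·(-0.3009+0.1159i)  (-0.0433-0.1040i)·(+0.0644-0.0582i)
Y_2^2(R⁻¹ n̂) = +0.374843-0.093267i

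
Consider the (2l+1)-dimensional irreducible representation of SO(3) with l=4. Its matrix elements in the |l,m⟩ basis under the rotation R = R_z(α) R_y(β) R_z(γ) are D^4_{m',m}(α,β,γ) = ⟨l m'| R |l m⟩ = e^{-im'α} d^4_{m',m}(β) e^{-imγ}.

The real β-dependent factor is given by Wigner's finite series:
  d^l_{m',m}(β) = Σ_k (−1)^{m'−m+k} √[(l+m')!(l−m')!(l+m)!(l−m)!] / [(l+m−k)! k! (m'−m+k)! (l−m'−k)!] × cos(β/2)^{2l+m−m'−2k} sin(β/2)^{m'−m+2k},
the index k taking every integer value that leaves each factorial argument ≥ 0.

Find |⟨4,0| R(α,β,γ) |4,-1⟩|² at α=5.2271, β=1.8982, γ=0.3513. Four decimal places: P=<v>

Split into d^4_{0,-1}(β=1.8982) × two z-phases.
Half-angle: c=0.582415, s=0.812892. N=√(24·24·6·120)=643.987578
k: max(0,(-1)−(0))=0 … min(4+(-1),4−(0))=3
  k=0: (−1)^1·643.9876/(144)·0.5824^7·0.8129^1 = -0.082637
  k=1: (−1)^2·643.9876/(24)·0.5824^5·0.8129^3 = +0.965888
  k=2: (−1)^3·643.9876/(24)·0.5824^3·0.8129^5 = -1.881599
  k=3: (−1)^4·643.9876/(144)·0.5824^1·0.8129^7 = +0.610909
d^4_{0,-1}(1.8982) = -0.082637 +0.965888 -1.881599 +0.610909 = -0.387440
|D^4_{0,-1}|² = |d^4_{0,-1}(β)|² = (-0.387440)² = 0.150110 (the z-rotation phases have unit modulus)

P=0.1501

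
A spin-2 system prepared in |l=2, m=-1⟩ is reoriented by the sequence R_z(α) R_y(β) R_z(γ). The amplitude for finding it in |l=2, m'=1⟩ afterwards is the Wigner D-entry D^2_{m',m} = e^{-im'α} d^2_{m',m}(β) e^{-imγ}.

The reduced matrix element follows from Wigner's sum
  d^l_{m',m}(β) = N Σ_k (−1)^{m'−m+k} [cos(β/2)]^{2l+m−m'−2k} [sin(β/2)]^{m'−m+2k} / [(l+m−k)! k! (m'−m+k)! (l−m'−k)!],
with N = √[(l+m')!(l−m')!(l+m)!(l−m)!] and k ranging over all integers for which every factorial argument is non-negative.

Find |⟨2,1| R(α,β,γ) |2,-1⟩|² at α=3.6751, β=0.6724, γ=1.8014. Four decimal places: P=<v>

D^2_{1,-1}(3.6751,0.6724,1.8014) = e^{-i·1·3.6751}·d^2_{1,-1}(0.6724)·e^{-i·-1·1.8014}. Compute d first:
With c≡cos(β/2)=0.944015 and s≡sin(β/2)=0.329902, N=[6·1·1·6]^{1/2}=6.000000
k: max(0,(-1)−(1))=0 … min(2+(-1),2−(1))=1
  k=0: (−1)^2·6.0000/(2)·0.9440^2·0.3299^2 = +0.290971
  k=1: (−1)^3·6.0000/(6)·0.9440^0·0.3299^4 = -0.011845
d^2_{1,-1}(0.6724) = +0.290971 -0.011845 = +0.279126
|D^2_{1,-1}|² = |d^2_{1,-1}(β)|² = (+0.279126)² = 0.077911 (the z-rotation phases have unit modulus)

P=0.0779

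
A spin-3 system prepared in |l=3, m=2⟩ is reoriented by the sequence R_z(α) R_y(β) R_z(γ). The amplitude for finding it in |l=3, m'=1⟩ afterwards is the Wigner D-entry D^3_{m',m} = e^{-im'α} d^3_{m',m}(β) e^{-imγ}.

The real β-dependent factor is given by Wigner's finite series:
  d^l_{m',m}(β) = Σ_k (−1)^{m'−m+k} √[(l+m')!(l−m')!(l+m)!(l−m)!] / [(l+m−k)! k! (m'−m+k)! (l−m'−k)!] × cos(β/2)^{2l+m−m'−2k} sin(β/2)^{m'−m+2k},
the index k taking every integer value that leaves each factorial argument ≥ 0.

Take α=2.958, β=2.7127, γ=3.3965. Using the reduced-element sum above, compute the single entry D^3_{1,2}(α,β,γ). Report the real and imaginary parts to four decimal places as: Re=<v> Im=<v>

Re=0.0526 Im=-0.0178

Split into d^3_{1,2}(β=2.7127) × two z-phases.
c=cos(2.7127/2)=0.212806, s=sin(2.7127/2)=0.977094; N=√[24·2·120·1]=75.894664
The bounds max(0,m−m')=1 and min(l+m,l−m')=2 give 2 terms
  k=1: (−1)^0·75.8947/(24)·0.2128^5·0.9771^1 = +0.001349
  k=2: (−1)^1·75.8947/(12)·0.2128^3·0.9771^3 = -0.056858
d^3_{1,2}(2.7127) = +0.001349 -0.056858 = -0.055510
D = (-0.983194-0.182563i)·(-0.055510)·(+0.872835-0.488016i) = +0.052582-0.017789i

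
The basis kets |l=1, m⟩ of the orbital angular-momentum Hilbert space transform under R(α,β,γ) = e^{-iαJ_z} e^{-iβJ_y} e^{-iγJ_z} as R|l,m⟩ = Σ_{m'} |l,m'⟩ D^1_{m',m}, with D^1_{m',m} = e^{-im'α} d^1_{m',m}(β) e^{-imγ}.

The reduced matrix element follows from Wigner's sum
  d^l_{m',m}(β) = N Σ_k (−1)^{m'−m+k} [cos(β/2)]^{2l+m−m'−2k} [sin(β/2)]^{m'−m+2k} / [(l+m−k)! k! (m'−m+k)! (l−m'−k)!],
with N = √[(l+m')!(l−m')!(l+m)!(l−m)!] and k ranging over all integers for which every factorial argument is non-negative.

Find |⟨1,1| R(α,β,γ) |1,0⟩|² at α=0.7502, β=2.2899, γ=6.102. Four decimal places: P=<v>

P=0.2831

D^1_{1,0}(0.7502,2.2899,6.102) = e^{-i·1·0.7502}·d^1_{1,0}(2.2899)·e^{-i·0·6.102}. Compute d first:
With c≡cos(β/2)=0.413092 and s≡sin(β/2)=0.910689, N=[2·1·1·1]^{1/2}=1.414214
k∈{0} keeps every argument non-negative
  k=0: (−1)^1·1.4142/(1)·0.4131^1·0.9107^1 = -0.532025
d^1_{1,0}(2.2899) = -0.532025
|D^1_{1,0}|² = |d^1_{1,0}(β)|² = (-0.532025)² = 0.283050 (the z-rotation phases have unit modulus)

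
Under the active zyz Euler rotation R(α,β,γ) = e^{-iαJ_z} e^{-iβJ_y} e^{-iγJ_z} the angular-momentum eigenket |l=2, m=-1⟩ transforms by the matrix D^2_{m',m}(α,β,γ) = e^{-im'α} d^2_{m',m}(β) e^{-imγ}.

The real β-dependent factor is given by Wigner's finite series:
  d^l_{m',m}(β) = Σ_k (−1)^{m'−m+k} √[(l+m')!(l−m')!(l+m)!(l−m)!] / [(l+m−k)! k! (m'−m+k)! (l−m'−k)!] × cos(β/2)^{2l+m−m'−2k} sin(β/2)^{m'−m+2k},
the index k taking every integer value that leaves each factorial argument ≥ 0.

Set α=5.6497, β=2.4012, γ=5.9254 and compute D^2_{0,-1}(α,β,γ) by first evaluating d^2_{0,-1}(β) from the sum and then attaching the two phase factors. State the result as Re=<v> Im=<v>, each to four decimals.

First d^2_{0,-1}(β=2.4012), then the phase factors e^{-i(0)α} and e^{-i(-1)γ}:
Half-angle: c=0.361798, s=0.932256. N=√(2·2·1·6)=4.898979
k: max(0,(-1)−(0))=0 … min(2+(-1),2−(0))=1
  k=0: (−1)^1·4.8990/(2)·0.3618^3·0.9323^1 = -0.108146
  k=1: (−1)^2·4.8990/(2)·0.3618^1·0.9323^3 = +0.718040
d^2_{0,-1}(2.4012) = -0.108146 +0.718040 = +0.609893
D = (+1.000000+0.000000i)·(+0.609893)·(+0.936675-0.350201i) = +0.571272-0.213585i

Re=0.5713 Im=-0.2136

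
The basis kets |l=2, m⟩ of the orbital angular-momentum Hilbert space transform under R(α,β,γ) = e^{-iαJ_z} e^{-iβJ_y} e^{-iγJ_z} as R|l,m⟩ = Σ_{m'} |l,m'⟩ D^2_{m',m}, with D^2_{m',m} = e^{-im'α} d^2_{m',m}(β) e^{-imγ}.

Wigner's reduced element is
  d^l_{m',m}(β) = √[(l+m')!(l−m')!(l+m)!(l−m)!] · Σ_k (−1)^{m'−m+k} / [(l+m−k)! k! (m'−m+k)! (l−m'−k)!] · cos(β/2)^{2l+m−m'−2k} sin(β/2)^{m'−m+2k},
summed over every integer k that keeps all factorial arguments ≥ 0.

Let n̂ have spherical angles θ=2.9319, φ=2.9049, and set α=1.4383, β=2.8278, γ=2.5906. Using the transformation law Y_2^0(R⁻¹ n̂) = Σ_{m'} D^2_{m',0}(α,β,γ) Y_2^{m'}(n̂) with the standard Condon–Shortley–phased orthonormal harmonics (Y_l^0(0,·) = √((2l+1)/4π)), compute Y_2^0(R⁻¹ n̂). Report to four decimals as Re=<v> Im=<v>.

Need the full column D^2_{m',0} for m'=−2..2 at α=1.4383, β=2.8278, γ=2.5906.
cos(β/2)=0.156253, sin(β/2)=0.987717
d^2_{-2,0}: single k=2 term ⇒ +0.058344;  D = -0.056308+0.015281i
d^2_{-1,0}: k∈[1..2] ⇒ +0.009230 -0.368810 = -0.359580;  D = -0.047504-0.356428i
d^2_{0,0}: k∈[0..2] ⇒ +0.000596 -0.095276 +0.951766 = +0.857086;  D = +0.857086+0.000000i
d^2_{1,0}: k∈[0..1] ⇒ -0.009230 +0.368810 = +0.359580;  D = +0.047504-0.356428i
d^2_{2,0}: single k=0 term ⇒ +0.058344;  D = -0.056308-0.015281i
Y_2^{m'}(θ=2.9319,φ=2.9049) and Σ D·Y over m':
  (-0.0563+0.0153i)·(+0.0149+0.0076i)  (-0.0475-0.3564i)·(+0.1529+0.0369i)  (+0.8571+0.0000i)·(+0.5898+0.0000i)  (+0.0475-0.3564i)·(-0.1529+0.0369i)  (-0.0563-0.0153i)·(+0.0149-0.0076i)
Y_2^0(R⁻¹ n̂) = +0.515351-0.000000i

Re=0.5154 Im=0.0000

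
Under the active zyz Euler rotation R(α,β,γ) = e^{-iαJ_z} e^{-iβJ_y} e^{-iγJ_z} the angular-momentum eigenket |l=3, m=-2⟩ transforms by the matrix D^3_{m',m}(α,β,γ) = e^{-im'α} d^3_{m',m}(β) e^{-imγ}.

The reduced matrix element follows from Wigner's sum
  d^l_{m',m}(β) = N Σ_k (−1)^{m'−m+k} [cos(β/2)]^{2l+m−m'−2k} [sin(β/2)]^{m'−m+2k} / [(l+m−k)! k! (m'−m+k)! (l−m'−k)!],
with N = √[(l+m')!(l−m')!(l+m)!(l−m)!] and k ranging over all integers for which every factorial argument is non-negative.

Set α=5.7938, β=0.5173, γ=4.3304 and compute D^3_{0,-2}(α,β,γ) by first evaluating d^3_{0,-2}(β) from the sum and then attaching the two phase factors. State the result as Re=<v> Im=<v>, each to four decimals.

Re=-0.2102 Im=0.2014

First d^3_{0,-2}(β=0.5173), then the phase factors e^{-i(0)α} and e^{-i(-2)γ}:
Half-angle: c=0.966736, s=0.255776. N=√(6·6·1·120)=65.726707
k: max(0,(-2)−(0))=0 … min(3+(-2),3−(0))=1
  k=0: (−1)^2·65.7267/(12)·0.9667^4·0.2558^2 = +0.312976
  k=1: (−1)^3·65.7267/(12)·0.9667^2·0.2558^4 = -0.021909
d^3_{0,-2}(0.5173) = +0.312976 -0.021909 = +0.291067
Attach z-rotation phases: D = e^{-i(0)(5.7938)}·(+0.291067)·e^{-i(-2)(4.3304)} = -0.210177+0.201360i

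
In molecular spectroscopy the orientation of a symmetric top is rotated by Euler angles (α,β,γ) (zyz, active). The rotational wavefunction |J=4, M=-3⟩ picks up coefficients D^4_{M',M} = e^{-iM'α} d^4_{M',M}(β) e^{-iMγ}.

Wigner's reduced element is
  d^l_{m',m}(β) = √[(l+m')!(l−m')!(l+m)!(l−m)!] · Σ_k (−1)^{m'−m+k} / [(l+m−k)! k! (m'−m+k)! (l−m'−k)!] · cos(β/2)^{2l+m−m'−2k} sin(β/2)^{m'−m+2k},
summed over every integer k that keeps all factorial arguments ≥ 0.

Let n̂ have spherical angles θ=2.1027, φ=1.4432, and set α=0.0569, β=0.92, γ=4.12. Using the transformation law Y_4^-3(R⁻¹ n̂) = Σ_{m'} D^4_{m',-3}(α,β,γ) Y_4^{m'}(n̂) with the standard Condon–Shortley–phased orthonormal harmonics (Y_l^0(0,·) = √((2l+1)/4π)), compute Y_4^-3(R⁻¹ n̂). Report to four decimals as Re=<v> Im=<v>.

Need the full column D^4_{m',-3} for m'=−4..4 at α=0.0569, β=0.92, γ=4.12.
cos(β/2)=0.896052, sin(β/2)=0.443948
d^4_{-4,-3}: single k=1 term ⇒ +0.582387;  D = +0.582255+0.012363i
d^4_{-3,-3}: k∈[0..1] ⇒ +0.415592 -0.714107 = -0.298514;  D = -0.298324+0.010646i
d^4_{-2,-3}: k∈[0..1] ⇒ -0.770425 +0.567348 = -0.203078;  D = -0.202208+0.018772i
d^4_{-1,-3}: k∈[0..1] ⇒ +0.809721 -0.331270 = +0.478451;  D = +0.473117-0.071248i
d^4_{0,-3}: k∈[0..1] ⇒ -0.598037 +0.146800 = -0.451237;  D = -0.441662+0.092462i
d^4_{1,-3}: k∈[0..1] ⇒ +0.331270 -0.048790 = +0.282480;  D = +0.272747-0.073512i
d^4_{2,-3}: k∈[0..1] ⇒ -0.139267 +0.011395 = -0.127871;  D = -0.121373+0.040245i
d^4_{3,-3}: k∈[0..1] ⇒ +0.043029 -0.001509 = +0.041520;  D = +0.038603-0.015288i
d^4_{4,-3}: single k=0 term ⇒ -0.008614;  D = -0.007815+0.003622i
Y_4^{m'}(θ=2.1027,φ=1.4432) and Σ D·Y over m':
  (+0.5823+0.0124i)·(+0.2130+0.1193i)  (-0.2983+0.0106i)·(+0.1518-0.3770i)  (-0.2022+0.0188i)·(-0.1925-0.0502i)  (+0.4731-0.0712i)·(+0.0316-0.2460i)  (-0.4417+0.0925i)·(-0.2540+0.0000i)  (+0.2727-0.0735i)·(-0.0316-0.2460i)  (-0.1214+0.0402i)·(-0.1925+0.0502i)  (+0.0386-0.0153i)·(-0.1518-0.3770i)  (-0.0078+0.0036i)·(+0.2130-0.1193i)
Y_4^-3(R⁻¹ n̂) = +0.212538-0.038576i

Re=0.2125 Im=-0.0386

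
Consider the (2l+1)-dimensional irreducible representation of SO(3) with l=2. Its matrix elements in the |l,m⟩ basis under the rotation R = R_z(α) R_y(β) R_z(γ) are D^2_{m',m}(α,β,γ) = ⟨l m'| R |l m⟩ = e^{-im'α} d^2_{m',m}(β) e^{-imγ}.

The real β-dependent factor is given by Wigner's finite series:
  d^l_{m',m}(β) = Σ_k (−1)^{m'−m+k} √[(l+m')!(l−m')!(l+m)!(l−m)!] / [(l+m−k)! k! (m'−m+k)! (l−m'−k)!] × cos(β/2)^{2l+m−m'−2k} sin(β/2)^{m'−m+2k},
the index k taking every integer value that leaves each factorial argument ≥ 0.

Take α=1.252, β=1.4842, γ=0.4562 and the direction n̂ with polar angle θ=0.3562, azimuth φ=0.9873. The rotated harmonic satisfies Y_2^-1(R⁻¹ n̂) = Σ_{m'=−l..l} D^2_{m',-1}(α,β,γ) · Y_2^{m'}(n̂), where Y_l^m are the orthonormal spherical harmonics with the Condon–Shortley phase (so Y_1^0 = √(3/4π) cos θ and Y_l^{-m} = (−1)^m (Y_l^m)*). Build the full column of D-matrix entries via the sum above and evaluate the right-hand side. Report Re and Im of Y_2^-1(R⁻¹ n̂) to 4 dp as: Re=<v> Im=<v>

Need the full column D^2_{m',-1} for m'=−2..2 at α=1.252, β=1.4842, γ=0.4562.
cos(β/2)=0.737051, sin(β/2)=0.675837
d^2_{-2,-1}: single k=1 term ⇒ +0.541208;  D = -0.532329+0.097634i
d^2_{-1,-1}: k∈[0..1] ⇒ +0.295114 -0.744390 = -0.449276;  D = +0.061538-0.445041i
d^2_{0,-1}: k∈[0..1] ⇒ -0.662842 +0.557313 = -0.105529;  D = -0.094737-0.046490i
d^2_{1,-1}: k∈[0..1] ⇒ +0.744390 -0.208626 = +0.535764;  D = +0.374881-0.382762i
d^2_{2,-1}: single k=0 term ⇒ -0.455044;  D = +0.208920+0.404250i
Y_2^{m'}(θ=0.3562,φ=0.9873) and Σ D·Y over m':
  (-0.5323+0.0976i)·(-0.0185-0.0432i)  (+0.0615-0.4450i)·(+0.1391-0.2107i)  (-0.0947-0.0465i)·(+0.5157+0.0000i)  (+0.3749-0.3828i)·(-0.1391-0.2107i)  (+0.2089+0.4042i)·(-0.0185+0.0432i)
Y_2^-1(R⁻¹ n̂) = -0.274150-0.101844i

Re=-0.2742 Im=-0.1018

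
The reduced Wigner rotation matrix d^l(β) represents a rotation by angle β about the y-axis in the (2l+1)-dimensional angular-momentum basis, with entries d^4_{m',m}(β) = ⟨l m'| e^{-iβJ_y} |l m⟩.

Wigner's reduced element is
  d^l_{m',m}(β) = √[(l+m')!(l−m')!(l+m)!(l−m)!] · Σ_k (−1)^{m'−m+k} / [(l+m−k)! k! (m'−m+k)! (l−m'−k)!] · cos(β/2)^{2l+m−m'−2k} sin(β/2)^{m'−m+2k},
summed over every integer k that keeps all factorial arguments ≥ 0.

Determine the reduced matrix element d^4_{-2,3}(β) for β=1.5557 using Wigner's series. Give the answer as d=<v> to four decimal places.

d=0.4673

d^4_{-2,3}(β=1.5557) via Wigner's sum:
With c≡cos(β/2)=0.712424 and s≡sin(β/2)=0.701749, N=[2·720·5040·1]^{1/2}=2693.993318
Admissible k: 5..6 (factorial args all ≥0)
  k=5: (−1)^0·2693.9933/(240)·0.7124^3·0.7017^5 = +0.690734
  k=6: (−1)^1·2693.9933/(720)·0.7124^1·0.7017^7 = -0.223397
d^4_{-2,3}(1.5557) = +0.690734 -0.223397 = +0.467337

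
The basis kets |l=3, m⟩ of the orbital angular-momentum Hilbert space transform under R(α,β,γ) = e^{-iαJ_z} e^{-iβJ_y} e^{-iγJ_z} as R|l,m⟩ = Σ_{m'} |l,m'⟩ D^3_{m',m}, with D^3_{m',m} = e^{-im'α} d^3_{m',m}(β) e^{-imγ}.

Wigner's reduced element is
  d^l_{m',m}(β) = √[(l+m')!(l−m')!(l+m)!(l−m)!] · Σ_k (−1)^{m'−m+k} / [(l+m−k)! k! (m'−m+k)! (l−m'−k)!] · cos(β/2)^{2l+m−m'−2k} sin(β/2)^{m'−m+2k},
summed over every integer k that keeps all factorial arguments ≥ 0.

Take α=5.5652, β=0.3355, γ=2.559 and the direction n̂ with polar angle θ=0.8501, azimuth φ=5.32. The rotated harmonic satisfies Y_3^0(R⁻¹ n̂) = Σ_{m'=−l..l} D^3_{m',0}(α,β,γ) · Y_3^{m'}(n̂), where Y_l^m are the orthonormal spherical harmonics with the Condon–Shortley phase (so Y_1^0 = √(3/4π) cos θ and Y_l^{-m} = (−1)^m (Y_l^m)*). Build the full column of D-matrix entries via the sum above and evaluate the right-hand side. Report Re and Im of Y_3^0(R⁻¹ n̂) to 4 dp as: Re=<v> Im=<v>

Re=0.2334 Im=0.0000

Need the full column D^3_{m',0} for m'=−3..3 at α=5.5652, β=0.3355, γ=2.559.
cos(β/2)=0.985963, sin(β/2)=0.166964
d^3_{-3,0}: single k=3 term ⇒ +0.019951;  D = -0.010986-0.016654i
d^3_{-2,0}: k∈[2..3] ⇒ +0.144295 -0.004138 = +0.140157;  D = +0.018840-0.138885i
d^3_{-1,0}: k∈[1..3] ⇒ +0.538911 -0.046362 +0.000443 = +0.492992;  D = +0.371289-0.324324i
d^3_{0,0}: k∈[0..3] ⇒ +0.918678 -0.237100 +0.006799 -0.000022 = +0.688356;  D = +0.688356+0.000000i
d^3_{1,0}: k∈[0..2] ⇒ -0.538911 +0.046362 -0.000443 = -0.492992;  D = -0.371289-0.324324i
d^3_{2,0}: k∈[0..1] ⇒ +0.144295 -0.004138 = +0.140157;  D = +0.018840+0.138885i
d^3_{3,0}: single k=0 term ⇒ -0.019951;  D = +0.010986-0.016654i
Y_3^{m'}(θ=0.8501,φ=5.32) and Σ D·Y over m':
  (-0.0110-0.0167i)·(-0.1714+0.0441i)  (+0.0188-0.1389i)·(-0.1325+0.3569i)  (+0.3713-0.3243i)·(+0.1632+0.2347i)  (+0.6884+0.0000i)·(-0.2026+0.0000i)  (-0.3713-0.3243i)·(-0.1632+0.2347i)  (+0.0188+0.1389i)·(-0.1325-0.3569i)  (+0.0110-0.0167i)·(+0.1714+0.0441i)
Y_3^0(R⁻¹ n̂) = +0.233391+0.000000i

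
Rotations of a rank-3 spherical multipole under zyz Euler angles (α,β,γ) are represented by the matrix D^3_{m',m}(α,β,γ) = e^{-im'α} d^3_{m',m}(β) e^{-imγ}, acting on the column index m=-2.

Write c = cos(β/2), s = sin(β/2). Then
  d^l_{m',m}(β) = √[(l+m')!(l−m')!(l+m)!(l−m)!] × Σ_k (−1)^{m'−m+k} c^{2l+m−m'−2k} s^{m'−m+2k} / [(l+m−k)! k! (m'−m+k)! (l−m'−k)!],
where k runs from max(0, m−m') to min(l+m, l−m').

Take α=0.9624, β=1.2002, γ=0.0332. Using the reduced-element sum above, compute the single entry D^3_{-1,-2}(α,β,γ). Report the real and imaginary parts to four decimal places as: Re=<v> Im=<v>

Re=-0.0224 Im=-0.0372

D^3_{-1,-2}(0.9624,1.2002,0.0332) = e^{-i·-1·0.9624}·d^3_{-1,-2}(1.2002)·e^{-i·-2·0.0332}. Compute d first:
c=cos(1.2002/2)=0.825279, s=sin(1.2002/2)=0.564725; N=√[2·24·1·120]=75.894664
k∈{0,1} keeps every argument non-negative
  k=0: (−1)^1·75.8947/(24)·0.8253^5·0.5647^1 = -0.683662
  k=1: (−1)^2·75.8947/(12)·0.8253^3·0.5647^3 = +0.640241
d^3_{-1,-2}(1.2002) = -0.683662 +0.640241 = -0.043421
Attach z-rotation phases: D = e^{-i(-1)(0.9624)}·(-0.043421)·e^{-i(-2)(0.0332)} = -0.022398-0.037198i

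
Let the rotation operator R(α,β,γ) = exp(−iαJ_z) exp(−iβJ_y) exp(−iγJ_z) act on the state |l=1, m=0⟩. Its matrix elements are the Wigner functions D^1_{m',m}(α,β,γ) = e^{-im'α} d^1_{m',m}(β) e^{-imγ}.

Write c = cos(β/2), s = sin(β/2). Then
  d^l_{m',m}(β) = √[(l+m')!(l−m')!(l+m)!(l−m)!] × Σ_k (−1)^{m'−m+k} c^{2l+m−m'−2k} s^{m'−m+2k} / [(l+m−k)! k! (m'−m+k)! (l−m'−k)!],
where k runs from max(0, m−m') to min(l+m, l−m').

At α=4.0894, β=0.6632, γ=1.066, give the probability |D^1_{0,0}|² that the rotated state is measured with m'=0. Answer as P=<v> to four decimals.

Split into d^1_{0,0}(β=0.6632) × two z-phases.
Half-angle: c=0.945523, s=0.325556. N=√(1·1·1·1)=1.000000
Admissible k: 0..1 (factorial args all ≥0)
  k=0: (−1)^0·1.0000/(1)·0.9455^2·0.3256^0 = +0.894013
  k=1: (−1)^1·1.0000/(1)·0.9455^0·0.3256^2 = -0.105987
d^1_{0,0}(0.6632) = +0.894013 -0.105987 = +0.788026
|D^1_{0,0}|² = |d^1_{0,0}(β)|² = (+0.788026)² = 0.620985 (the z-rotation phases have unit modulus)

P=0.6210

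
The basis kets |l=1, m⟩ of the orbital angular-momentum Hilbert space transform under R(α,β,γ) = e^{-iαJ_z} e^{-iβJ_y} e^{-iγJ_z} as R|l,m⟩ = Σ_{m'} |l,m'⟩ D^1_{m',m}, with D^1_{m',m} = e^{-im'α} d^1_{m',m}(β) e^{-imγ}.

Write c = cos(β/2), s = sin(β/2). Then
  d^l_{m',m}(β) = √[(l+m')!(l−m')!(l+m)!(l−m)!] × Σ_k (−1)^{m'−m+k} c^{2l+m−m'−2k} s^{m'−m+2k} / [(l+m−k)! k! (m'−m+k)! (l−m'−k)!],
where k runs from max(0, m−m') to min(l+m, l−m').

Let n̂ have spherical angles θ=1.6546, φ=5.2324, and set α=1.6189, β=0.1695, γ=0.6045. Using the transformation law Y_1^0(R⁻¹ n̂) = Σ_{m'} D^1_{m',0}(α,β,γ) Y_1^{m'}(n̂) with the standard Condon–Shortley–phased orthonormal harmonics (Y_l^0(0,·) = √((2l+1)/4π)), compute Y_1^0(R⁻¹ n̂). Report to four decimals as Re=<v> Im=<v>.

Need the full column D^1_{m',0} for m'=−1..1 at α=1.6189, β=0.1695, γ=0.6045.
cos(β/2)=0.996411, sin(β/2)=0.084649
d^1_{-1,0}: single k=1 term ⇒ +0.119282;  D = -0.005736+0.119144i
d^1_{0,0}: k∈[0..1] ⇒ +0.992835 -0.007165 = +0.985669;  D = +0.985669+0.000000i
d^1_{1,0}: single k=0 term ⇒ -0.119282;  D = +0.005736+0.119144i
Y_1^{m'}(θ=1.6546,φ=5.2324) and Σ D·Y over m':
  (-0.0057+0.1191i)·(+0.1711+0.2988i)  (+0.9857+0.0000i)·(-0.0409+0.0000i)  (+0.0057+0.1191i)·(-0.1711+0.2988i)
Y_1^0(R⁻¹ n̂) = -0.113469+0.000000i

Re=-0.1135 Im=0.0000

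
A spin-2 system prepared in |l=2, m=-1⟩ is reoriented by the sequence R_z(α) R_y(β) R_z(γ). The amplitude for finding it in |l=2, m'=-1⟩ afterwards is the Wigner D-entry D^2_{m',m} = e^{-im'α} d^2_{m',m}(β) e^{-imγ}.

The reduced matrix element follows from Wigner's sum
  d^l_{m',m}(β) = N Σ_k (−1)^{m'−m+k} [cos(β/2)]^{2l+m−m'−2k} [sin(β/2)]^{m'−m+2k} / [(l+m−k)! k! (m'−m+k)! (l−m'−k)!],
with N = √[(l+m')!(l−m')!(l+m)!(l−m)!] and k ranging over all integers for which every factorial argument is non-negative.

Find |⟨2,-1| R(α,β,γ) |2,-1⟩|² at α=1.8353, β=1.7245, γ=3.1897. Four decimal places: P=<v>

D^2_{-1,-1}(1.8353,1.7245,3.1897) = e^{-i·-1·1.8353}·d^2_{-1,-1}(1.7245)·e^{-i·-1·3.1897}. Compute d first:
With c≡cos(β/2)=0.650731 and s≡sin(β/2)=0.759309, N=[1·6·1·6]^{1/2}=6.000000
Admissible k: 0..1 (factorial args all ≥0)
  k=0: (−1)^0·6.0000/(6)·0.6507^4·0.7593^0 = +0.179310
  k=1: (−1)^1·6.0000/(2)·0.6507^2·0.7593^2 = -0.732420
d^2_{-1,-1}(1.7245) = +0.179310 -0.732420 = -0.553110
|D^2_{-1,-1}|² = |d^2_{-1,-1}(β)|² = (-0.553110)² = 0.305931 (the z-rotation phases have unit modulus)

P=0.3059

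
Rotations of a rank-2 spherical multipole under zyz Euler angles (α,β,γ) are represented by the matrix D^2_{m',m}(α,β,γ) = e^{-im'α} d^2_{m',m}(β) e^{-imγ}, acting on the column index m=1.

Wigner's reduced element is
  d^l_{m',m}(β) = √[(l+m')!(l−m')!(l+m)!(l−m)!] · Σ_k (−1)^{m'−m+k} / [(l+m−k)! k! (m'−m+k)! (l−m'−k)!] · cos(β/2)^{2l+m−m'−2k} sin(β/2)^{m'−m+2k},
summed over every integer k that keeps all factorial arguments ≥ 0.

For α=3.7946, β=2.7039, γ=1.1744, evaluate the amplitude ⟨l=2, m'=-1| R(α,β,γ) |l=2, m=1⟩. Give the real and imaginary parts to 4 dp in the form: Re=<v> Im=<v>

Re=0.6705 Im=-0.3851

First d^2_{-1,1}(β=2.7039), then the phase factors e^{-i(-1)α} and e^{-i(1)γ}:
c=cos(2.7039/2)=0.217104, s=sin(2.7039/2)=0.976149; N=√[1·6·6·1]=6.000000
The bounds max(0,m−m')=2 and min(l+m,l−m')=3 give 2 terms
  k=2: (−1)^0·6.0000/(2)·0.2171^2·0.9761^2 = +0.134737
  k=3: (−1)^1·6.0000/(6)·0.2171^0·0.9761^4 = -0.907954
d^2_{-1,1}(2.7039) = +0.134737 -0.907954 = -0.773217
Phases: e^{-i·(-1)·3.7946}=-0.794260-0.607578i, e^{-i·(1)·1.1744}=+0.386097-0.922458i ⇒ D=+0.670476-0.385130i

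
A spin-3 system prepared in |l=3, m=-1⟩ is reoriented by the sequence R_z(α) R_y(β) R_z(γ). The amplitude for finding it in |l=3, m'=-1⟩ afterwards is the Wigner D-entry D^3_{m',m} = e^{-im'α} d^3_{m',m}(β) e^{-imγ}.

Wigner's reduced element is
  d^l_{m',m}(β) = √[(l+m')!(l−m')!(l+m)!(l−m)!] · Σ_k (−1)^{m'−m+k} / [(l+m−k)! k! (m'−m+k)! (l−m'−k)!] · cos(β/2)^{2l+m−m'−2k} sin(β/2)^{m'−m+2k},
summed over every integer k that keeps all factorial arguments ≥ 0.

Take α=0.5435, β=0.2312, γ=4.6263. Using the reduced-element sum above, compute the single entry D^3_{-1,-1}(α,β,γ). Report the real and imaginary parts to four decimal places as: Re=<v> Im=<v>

Re=0.3789 Im=-0.7698

D^3_{-1,-1}(0.5435,0.2312,4.6263) = e^{-i·-1·0.5435}·d^3_{-1,-1}(0.2312)·e^{-i·-1·4.6263}. Compute d first:
Half-angle: c=0.993326, s=0.115343. N=√(2·24·2·24)=48.000000
k∈{0,1,2} keeps every argument non-negative
  k=0: (−1)^0·48.0000/(48)·0.9933^6·0.1153^0 = +0.960617
  k=1: (−1)^1·48.0000/(6)·0.9933^4·0.1153^2 = -0.103618
  k=2: (−1)^2·48.0000/(8)·0.9933^2·0.1153^4 = +0.001048
d^3_{-1,-1}(0.2312) = +0.960617 -0.103618 +0.001048 = +0.858046
Attach z-rotation phases: D = e^{-i(-1)(0.5435)}·(+0.858046)·e^{-i(-1)(4.6263)} = +0.378936-0.769838i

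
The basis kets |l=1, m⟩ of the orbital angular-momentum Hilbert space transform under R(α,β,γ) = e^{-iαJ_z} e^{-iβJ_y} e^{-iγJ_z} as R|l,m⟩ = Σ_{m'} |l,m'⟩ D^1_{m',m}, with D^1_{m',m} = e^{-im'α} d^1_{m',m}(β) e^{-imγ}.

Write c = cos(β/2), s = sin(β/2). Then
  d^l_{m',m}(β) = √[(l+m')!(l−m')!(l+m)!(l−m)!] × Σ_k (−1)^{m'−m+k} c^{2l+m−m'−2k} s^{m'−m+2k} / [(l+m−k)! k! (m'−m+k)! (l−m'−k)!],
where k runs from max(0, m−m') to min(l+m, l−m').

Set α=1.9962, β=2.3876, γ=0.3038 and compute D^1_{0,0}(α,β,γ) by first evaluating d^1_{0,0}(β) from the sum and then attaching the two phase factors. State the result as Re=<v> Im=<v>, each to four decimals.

Re=-0.7290 Im=0.0000

First d^1_{0,0}(β=2.3876), then the phase factors e^{-i(0)α} and e^{-i(0)γ}:
With c≡cos(β/2)=0.368129 and s≡sin(β/2)=0.929775, N=[1·1·1·1]^{1/2}=1.000000
Admissible k: 0..1 (factorial args all ≥0)
  k=0: (−1)^0·1.0000/(1)·0.3681^2·0.9298^0 = +0.135519
  k=1: (−1)^1·1.0000/(1)·0.3681^0·0.9298^2 = -0.864481
d^1_{0,0}(2.3876) = +0.135519 -0.864481 = -0.728961
D = (+1.000000+0.000000i)·(-0.728961)·(+1.000000+0.000000i) = -0.728961+0.000000i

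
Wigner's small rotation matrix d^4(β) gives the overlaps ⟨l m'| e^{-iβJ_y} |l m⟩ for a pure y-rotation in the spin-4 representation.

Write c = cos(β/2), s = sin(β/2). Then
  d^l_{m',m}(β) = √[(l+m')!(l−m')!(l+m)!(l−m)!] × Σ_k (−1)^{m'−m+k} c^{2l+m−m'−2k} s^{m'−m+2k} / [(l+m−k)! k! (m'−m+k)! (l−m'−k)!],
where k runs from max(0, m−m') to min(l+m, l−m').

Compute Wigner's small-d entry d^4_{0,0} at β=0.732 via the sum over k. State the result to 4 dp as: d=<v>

d^4_{0,0}(β=0.732) via Wigner's sum:
Half-angle: c=0.933766, s=0.357883. N=√(24·24·24·24)=576.000000
The bounds max(0,m−m')=0 and min(l+m,l−m')=4 give 5 terms
  k=0: (−1)^0·576.0000/(576)·0.9338^8·0.3579^0 = +0.577971
  k=1: (−1)^1·576.0000/(36)·0.9338^6·0.3579^2 = -1.358414
  k=2: (−1)^2·576.0000/(16)·0.9338^4·0.3579^4 = +0.448974
  k=3: (−1)^3·576.0000/(36)·0.9338^2·0.3579^6 = -0.029312
  k=4: (−1)^4·576.0000/(576)·0.9338^0·0.3579^8 = +0.000269
d^4_{0,0}(0.732) = +0.577971 -1.358414 +0.448974 -0.029312 +0.000269 = -0.360512

d=-0.3605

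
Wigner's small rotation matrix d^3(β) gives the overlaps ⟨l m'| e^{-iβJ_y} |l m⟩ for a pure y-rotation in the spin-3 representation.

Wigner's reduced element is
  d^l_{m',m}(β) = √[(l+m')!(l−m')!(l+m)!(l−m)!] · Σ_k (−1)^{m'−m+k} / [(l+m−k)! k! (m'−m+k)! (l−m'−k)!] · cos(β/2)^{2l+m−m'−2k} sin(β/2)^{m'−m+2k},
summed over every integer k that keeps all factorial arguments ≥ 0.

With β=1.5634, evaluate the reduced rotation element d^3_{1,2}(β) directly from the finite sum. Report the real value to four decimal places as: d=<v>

d=-0.3894

d^3_{1,2}(β=1.5634) via Wigner's sum:
Half-angle: c=0.709717, s=0.704487. N=√(24·2·120·1)=75.894664
k∈{1,2} keeps every argument non-negative
  k=1: (−1)^0·75.8947/(24)·0.7097^5·0.7045^1 = +0.401143
  k=2: (−1)^1·75.8947/(12)·0.7097^3·0.7045^3 = -0.790505
d^3_{1,2}(1.5634) = +0.401143 -0.790505 = -0.389362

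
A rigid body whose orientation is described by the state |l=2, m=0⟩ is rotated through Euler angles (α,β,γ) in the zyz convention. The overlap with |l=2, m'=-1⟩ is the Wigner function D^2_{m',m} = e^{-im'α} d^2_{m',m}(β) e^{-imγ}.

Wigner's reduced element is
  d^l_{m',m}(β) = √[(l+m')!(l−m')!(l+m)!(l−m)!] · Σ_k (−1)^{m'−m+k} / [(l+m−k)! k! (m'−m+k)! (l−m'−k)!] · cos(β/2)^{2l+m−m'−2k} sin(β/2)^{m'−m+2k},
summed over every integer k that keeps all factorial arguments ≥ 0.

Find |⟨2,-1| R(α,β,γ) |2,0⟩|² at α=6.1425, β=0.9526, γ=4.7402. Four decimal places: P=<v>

P=0.3346

Split into d^2_{-1,0}(β=0.9526) × two z-phases.
With c≡cos(β/2)=0.888697 and s≡sin(β/2)=0.458494, N=[1·6·2·2]^{1/2}=4.898979
The bounds max(0,m−m')=1 and min(l+m,l−m')=2 give 2 terms
  k=1: (−1)^0·4.8990/(2)·0.8887^3·0.4585^1 = +0.788263
  k=2: (−1)^1·4.8990/(2)·0.8887^1·0.4585^3 = -0.209812
d^2_{-1,0}(0.9526) = +0.788263 -0.209812 = +0.578451
|D^2_{-1,0}|² = |d^2_{-1,0}(β)|² = (+0.578451)² = 0.334605 (the z-rotation phases have unit modulus)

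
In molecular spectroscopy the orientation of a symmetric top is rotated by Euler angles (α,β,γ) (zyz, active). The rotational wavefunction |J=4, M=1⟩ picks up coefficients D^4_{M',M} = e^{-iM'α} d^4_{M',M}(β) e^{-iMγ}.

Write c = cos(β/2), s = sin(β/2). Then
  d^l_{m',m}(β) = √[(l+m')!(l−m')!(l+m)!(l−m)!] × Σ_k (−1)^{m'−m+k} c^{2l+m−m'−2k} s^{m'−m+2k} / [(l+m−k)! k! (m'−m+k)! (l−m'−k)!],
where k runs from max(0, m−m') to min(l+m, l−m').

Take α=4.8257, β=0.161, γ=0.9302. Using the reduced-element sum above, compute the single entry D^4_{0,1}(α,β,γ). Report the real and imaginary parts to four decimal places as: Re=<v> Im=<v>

Re=0.2020 Im=-0.2709

D^4_{0,1}(4.8257,0.161,0.9302) = e^{-i·0·4.8257}·d^4_{0,1}(0.161)·e^{-i·1·0.9302}. Compute d first:
Half-angle: c=0.996762, s=0.080413. N=√(24·24·120·6)=643.987578
k: max(0,(1)−(0))=1 … min(4+(1),4−(0))=4
  k=1: (−1)^0·643.9876/(144)·0.9968^7·0.0804^1 = +0.351545
  k=2: (−1)^1·643.9876/(24)·0.9968^5·0.0804^3 = -0.013728
  k=3: (−1)^2·643.9876/(24)·0.9968^3·0.0804^5 = +0.000089
  k=4: (−1)^3·643.9876/(144)·0.9968^1·0.0804^7 = -0.000000
d^4_{0,1}(0.161) = +0.351545 -0.013728 +0.000089 -0.000000 = +0.337906
Phases: e^{-i·(0)·4.8257}=+1.000000+0.000000i, e^{-i·(1)·0.9302}=+0.597674-0.801739i ⇒ D=+0.201958-0.270913i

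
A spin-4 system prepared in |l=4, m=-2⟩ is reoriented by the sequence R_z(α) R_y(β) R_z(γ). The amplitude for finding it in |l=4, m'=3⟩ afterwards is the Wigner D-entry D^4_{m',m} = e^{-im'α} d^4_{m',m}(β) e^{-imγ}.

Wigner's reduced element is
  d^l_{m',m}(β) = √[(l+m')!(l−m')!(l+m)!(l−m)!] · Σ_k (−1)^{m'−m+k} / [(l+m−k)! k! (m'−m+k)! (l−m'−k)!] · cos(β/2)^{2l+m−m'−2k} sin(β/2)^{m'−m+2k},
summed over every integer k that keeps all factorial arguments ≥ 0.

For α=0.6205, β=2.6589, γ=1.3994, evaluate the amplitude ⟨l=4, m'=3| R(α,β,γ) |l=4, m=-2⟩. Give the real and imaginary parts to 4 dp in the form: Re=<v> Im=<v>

Re=0.3526 Im=0.4800

First d^4_{3,-2}(β=2.6589), then the phase factors e^{-i(3)α} and e^{-i(-2)γ}:
c=cos(2.6589/2)=0.239010, s=sin(2.6589/2)=0.971017; N=√[5040·1·2·720]=2693.993318
The bounds max(0,m−m')=0 and min(l+m,l−m')=1 give 2 terms
  k=0: (−1)^5·2693.9933/(240)·0.2390^3·0.9710^5 = -0.132303
  k=1: (−1)^6·2693.9933/(720)·0.2390^1·0.9710^7 = +0.727894
d^4_{3,-2}(2.6589) = -0.132303 +0.727894 = +0.595592
D = (-0.286626-0.958042i)·(+0.595592)·(-0.941820+0.336119i) = +0.352570+0.480025i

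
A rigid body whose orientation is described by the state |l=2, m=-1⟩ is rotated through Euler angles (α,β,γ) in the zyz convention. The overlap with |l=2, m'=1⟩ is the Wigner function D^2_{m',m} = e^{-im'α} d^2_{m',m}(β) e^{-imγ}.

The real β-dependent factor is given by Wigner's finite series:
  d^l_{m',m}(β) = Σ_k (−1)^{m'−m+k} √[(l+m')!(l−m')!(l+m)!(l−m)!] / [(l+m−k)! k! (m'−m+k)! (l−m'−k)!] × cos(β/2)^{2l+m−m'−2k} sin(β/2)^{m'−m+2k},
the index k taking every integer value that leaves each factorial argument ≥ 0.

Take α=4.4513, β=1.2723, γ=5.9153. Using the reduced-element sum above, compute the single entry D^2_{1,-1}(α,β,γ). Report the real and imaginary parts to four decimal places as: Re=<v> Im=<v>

D^2_{1,-1}(4.4513,1.2723,5.9153) = e^{-i·1·4.4513}·d^2_{1,-1}(1.2723)·e^{-i·-1·5.9153}. Compute d first:
c=cos(1.2723/2)=0.804389, s=sin(1.2723/2)=0.594103; N=√[6·1·1·6]=6.000000
k∈{0,1} keeps every argument non-negative
  k=0: (−1)^2·6.0000/(2)·0.8044^2·0.5941^2 = +0.685136
  k=1: (−1)^3·6.0000/(6)·0.8044^0·0.5941^4 = -0.124580
d^2_{1,-1}(1.2723) = +0.685136 -0.124580 = +0.560557
D = (-0.258133+0.966109i)·(+0.560557)·(+0.933090-0.359643i) = +0.059752+0.557363i

Re=0.0598 Im=0.5574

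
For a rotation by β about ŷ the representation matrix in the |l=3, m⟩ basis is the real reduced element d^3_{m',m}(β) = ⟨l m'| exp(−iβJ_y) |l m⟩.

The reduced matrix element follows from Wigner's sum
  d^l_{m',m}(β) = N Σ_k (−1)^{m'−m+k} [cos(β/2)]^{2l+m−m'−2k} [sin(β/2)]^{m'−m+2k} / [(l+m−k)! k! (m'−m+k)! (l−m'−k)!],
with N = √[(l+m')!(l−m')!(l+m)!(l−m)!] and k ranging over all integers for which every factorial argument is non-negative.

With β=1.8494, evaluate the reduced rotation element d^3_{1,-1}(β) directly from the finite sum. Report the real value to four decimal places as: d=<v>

d^3_{1,-1}(β=1.8494) via Wigner's sum:
c=cos(1.8494/2)=0.602074, s=sin(1.8494/2)=0.798440; N=√[24·2·2·24]=48.000000
Admissible k: 0..2 (factorial args all ≥0)
  k=0: (−1)^2·48.0000/(8)·0.6021^4·0.7984^2 = +0.502616
  k=1: (−1)^3·48.0000/(6)·0.6021^2·0.7984^4 = -1.178581
  k=2: (−1)^4·48.0000/(48)·0.6021^0·0.7984^6 = +0.259092
d^3_{1,-1}(1.8494) = +0.502616 -1.178581 +0.259092 = -0.416873

d=-0.4169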